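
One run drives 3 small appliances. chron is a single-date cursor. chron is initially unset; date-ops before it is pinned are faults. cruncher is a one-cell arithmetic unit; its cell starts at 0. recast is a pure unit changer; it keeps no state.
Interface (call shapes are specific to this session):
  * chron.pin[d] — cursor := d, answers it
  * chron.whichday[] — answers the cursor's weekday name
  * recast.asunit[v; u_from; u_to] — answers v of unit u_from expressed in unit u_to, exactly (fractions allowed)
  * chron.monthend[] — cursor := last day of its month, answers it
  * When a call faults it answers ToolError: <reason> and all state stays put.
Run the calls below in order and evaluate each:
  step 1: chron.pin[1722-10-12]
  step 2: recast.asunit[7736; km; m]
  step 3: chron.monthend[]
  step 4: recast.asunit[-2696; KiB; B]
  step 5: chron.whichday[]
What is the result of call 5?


I run chron.pin passing d→1722-10-12, which returns 1722-10-12.
I try recast.asunit passing v→7736, u_from→km, u_to→m, yielding 7736000.
I use chron.monthend(), and observe 1722-10-31.
I call recast.asunit passing v→-2696, u_from→KiB, u_to→B, giving -2760704.
I invoke chron.whichday(), and observe Saturday.

Answer: Saturday


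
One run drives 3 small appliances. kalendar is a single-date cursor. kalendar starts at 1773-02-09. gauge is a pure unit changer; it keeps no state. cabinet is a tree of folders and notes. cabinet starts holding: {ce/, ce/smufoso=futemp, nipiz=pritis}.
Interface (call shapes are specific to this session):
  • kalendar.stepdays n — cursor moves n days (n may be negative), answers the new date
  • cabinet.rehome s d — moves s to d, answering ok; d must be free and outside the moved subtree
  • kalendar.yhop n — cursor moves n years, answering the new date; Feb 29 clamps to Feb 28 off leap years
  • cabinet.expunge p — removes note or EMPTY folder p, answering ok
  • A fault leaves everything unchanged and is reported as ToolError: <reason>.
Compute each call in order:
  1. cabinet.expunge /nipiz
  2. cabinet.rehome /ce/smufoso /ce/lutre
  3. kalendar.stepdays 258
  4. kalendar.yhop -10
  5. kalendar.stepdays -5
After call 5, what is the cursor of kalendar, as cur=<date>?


Answer: cur=1763-10-20

Derivation:
·→ cabinet.expunge(p: /nipiz)
·← ok
·→ cabinet.rehome(s: /ce/smufoso, d: /ce/lutre)
·← ok
·→ kalendar.stepdays(n: 258)
·← 1773-10-25
·→ kalendar.yhop(n: -10)
·← 1763-10-25
·→ kalendar.stepdays(n: -5)
·← 1763-10-20


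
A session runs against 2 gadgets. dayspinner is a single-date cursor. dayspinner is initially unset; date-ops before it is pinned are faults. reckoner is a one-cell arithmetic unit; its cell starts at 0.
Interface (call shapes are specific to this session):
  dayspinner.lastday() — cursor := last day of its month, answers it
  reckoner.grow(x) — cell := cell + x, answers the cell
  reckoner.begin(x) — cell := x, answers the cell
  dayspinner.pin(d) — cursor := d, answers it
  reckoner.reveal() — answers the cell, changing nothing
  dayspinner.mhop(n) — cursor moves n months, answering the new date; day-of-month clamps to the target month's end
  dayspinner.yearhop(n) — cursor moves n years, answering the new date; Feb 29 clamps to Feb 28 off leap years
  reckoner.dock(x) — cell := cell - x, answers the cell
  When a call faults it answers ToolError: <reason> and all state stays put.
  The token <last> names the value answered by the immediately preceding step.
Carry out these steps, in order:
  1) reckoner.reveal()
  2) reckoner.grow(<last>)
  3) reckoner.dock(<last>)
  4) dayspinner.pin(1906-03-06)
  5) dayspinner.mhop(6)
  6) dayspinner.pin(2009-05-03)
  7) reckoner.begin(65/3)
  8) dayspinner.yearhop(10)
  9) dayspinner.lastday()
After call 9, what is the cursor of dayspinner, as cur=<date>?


>>> reckoner.reveal
  0
>>> reckoner.grow <last>
  0
>>> reckoner.dock <last>
  0
>>> dayspinner.pin 1906-03-06
  1906-03-06
>>> dayspinner.mhop 6
  1906-09-06
>>> dayspinner.pin 2009-05-03
  2009-05-03
>>> reckoner.begin 65/3
  65/3
>>> dayspinner.yearhop 10
  2019-05-03
>>> dayspinner.lastday
  2019-05-31

Answer: cur=2019-05-31


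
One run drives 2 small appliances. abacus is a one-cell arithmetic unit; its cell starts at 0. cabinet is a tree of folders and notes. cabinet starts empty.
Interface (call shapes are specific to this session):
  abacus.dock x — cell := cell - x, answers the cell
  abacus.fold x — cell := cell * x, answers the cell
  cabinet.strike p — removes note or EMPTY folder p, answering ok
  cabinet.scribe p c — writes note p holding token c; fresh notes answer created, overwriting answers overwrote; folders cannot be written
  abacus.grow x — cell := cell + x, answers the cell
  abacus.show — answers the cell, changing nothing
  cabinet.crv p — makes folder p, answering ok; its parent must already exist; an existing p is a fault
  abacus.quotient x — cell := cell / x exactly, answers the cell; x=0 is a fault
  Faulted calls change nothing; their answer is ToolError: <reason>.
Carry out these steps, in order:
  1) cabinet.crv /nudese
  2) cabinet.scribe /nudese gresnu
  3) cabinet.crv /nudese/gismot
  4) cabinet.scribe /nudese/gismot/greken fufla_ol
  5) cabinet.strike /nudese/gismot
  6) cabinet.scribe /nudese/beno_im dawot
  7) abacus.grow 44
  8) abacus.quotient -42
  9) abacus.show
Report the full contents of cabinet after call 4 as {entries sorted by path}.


Answer: {nudese/, nudese/gismot/, nudese/gismot/greken=fufla_ol}

Derivation:
·→ crv(p='/nudese')
·← ok
·→ scribe(p='/nudese', c='gresnu')
·← ToolError: is a directory
·→ crv(p='/nudese/gismot')
·← ok
·→ scribe(p='/nudese/gismot/greken', c='fufla_ol')
·← created
·→ strike(p='/nudese/gismot')
·← ToolError: not empty
·→ scribe(p='/nudese/beno_im', c='dawot')
·← created
·→ grow(x='44')
·← 44
·→ quotient(x='-42')
·← -22/21
·→ show()
·← -22/21


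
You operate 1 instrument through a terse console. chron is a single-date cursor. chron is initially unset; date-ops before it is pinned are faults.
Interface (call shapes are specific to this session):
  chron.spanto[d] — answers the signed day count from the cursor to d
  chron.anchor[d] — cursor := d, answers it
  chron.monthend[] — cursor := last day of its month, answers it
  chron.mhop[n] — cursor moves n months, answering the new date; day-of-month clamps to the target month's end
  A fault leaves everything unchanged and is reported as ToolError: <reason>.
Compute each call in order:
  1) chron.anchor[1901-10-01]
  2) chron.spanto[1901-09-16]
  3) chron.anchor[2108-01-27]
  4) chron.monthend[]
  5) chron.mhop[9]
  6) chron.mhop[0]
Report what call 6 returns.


·→ chron.anchor(d='1901-10-01')
·← 1901-10-01
·→ chron.spanto(d='1901-09-16')
·← -15
·→ chron.anchor(d='2108-01-27')
·← 2108-01-27
·→ chron.monthend()
·← 2108-01-31
·→ chron.mhop(n='9')
·← 2108-10-31
·→ chron.mhop(n='0')
·← 2108-10-31

Answer: 2108-10-31


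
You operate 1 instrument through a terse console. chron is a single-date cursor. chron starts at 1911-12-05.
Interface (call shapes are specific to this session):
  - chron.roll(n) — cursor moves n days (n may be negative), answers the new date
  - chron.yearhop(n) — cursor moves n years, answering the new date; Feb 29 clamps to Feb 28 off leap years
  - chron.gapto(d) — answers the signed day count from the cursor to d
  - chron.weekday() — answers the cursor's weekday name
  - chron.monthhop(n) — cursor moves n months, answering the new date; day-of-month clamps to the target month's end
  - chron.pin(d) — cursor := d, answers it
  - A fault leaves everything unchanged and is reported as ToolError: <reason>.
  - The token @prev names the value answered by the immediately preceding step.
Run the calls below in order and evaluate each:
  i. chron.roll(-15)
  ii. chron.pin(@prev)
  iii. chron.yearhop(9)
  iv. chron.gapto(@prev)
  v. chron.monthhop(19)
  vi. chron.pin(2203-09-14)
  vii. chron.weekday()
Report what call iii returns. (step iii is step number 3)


Answer: 1920-11-20

Derivation:
% chron.roll n→-15
[out] 1911-11-20
% chron.pin d→@prev
[out] 1911-11-20
% chron.yearhop n→9
[out] 1920-11-20
% chron.gapto d→@prev
[out] 0
% chron.monthhop n→19
[out] 1922-06-20
% chron.pin d→2203-09-14
[out] 2203-09-14
% chron.weekday
[out] Wednesday


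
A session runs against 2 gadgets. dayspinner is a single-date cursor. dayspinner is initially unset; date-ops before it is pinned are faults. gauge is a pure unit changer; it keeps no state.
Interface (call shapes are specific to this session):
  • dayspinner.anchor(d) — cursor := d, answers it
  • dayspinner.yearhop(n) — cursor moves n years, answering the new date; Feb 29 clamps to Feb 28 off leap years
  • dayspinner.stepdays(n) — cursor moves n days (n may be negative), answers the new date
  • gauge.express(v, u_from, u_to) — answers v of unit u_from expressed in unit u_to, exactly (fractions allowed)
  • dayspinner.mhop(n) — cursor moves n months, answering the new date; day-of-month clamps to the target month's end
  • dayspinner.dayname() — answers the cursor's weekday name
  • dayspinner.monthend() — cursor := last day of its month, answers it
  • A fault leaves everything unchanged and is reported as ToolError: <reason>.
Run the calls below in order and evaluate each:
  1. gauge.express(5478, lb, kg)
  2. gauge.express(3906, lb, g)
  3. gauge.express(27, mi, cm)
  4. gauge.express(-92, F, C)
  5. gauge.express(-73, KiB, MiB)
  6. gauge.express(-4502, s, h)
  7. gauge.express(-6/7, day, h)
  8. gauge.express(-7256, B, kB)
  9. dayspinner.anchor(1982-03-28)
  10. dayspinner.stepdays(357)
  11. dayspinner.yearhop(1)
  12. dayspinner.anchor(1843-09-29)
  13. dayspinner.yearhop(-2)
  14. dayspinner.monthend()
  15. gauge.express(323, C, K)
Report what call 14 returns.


Answer: 1841-09-30

Derivation:
Next I call express on v→5478, u_from→lb, u_to→kg, and observe 124238950143/50000000.
Now I run express on v→3906, u_from→lb, u_to→g: 88586589861/50000.
Using express on v→27, u_from→mi, u_to→cm, and get 21726144/5.
I use express on v→-92, u_from→F, u_to→C, and see -620/9.
I invoke express on v→-73, u_from→KiB, u_to→MiB, and see -73/1024.
I invoke express on v→-4502, u_from→s, u_to→h: -2251/1800.
I call express on v→-6/7, u_from→day, u_to→h: -144/7.
Then express on v→-7256, u_from→B, u_to→kB, — result: -907/125.
I use anchor on d→1982-03-28, and observe 1982-03-28.
Now I run stepdays on n→357, and get 1983-03-20.
I invoke yearhop on n→1, and see 1984-03-20.
I run anchor on d→1843-09-29, and observe 1843-09-29.
Calling yearhop on n→-2, which returns 1841-09-29.
I use monthend, → 1841-09-30.
I run express on v→323, u_from→C, u_to→K, and get 11923/20.


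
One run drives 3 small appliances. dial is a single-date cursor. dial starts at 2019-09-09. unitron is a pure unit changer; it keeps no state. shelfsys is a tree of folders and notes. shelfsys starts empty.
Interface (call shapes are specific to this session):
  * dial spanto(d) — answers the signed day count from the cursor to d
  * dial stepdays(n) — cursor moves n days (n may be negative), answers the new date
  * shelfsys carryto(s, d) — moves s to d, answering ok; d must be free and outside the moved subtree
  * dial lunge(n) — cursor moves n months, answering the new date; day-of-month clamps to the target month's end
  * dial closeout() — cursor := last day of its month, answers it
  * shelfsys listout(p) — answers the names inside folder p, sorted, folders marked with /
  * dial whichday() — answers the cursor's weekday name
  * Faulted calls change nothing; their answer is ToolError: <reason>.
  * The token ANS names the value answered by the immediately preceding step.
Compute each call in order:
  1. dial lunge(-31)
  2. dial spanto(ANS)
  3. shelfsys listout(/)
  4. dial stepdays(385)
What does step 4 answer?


Answer: 2018-03-01

Derivation:
>> dial lunge(n→-31)
<< 2017-02-09
>> dial spanto(d→ANS)
<< 0
>> shelfsys listout(p→/)
<< []
>> dial stepdays(n→385)
<< 2018-03-01


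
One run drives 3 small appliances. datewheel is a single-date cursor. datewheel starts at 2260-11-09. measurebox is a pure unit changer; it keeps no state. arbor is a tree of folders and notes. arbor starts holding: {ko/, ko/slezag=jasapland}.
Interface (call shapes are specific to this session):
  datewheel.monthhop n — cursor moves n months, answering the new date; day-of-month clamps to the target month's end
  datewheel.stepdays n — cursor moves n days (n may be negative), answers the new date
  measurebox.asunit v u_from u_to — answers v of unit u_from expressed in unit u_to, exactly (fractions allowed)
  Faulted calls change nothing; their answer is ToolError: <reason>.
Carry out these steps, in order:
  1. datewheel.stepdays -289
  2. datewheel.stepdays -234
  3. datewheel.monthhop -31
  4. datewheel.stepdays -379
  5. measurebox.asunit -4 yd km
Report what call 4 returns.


Answer: 2255-10-23

Derivation:
$ datewheel.stepdays n='-289'
:: 2260-01-25
$ datewheel.stepdays n='-234'
:: 2259-06-05
$ datewheel.monthhop n='-31'
:: 2256-11-05
$ datewheel.stepdays n='-379'
:: 2255-10-23
$ measurebox.asunit v='-4' u_from='yd' u_to='km'
:: -1143/312500


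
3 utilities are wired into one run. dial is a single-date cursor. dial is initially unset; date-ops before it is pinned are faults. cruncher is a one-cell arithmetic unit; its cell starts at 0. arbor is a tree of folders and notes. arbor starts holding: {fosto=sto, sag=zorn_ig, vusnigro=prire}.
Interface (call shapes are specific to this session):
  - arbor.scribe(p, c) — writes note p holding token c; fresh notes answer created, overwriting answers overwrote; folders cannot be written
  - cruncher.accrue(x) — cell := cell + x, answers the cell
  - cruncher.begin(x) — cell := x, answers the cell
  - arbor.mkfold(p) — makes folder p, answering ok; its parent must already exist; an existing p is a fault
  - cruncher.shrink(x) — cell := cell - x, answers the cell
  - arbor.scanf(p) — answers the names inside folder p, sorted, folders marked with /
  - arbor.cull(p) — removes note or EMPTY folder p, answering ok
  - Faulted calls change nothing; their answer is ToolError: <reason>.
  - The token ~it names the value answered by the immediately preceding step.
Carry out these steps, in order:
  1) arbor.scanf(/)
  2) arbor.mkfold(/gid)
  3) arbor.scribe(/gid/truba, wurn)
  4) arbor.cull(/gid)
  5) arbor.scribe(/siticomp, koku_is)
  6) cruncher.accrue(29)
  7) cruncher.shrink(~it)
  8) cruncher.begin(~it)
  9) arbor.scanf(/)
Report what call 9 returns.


% arbor.scanf /
= [fosto, sag, vusnigro]
% arbor.mkfold /gid
= ok
% arbor.scribe /gid/truba wurn
= created
% arbor.cull /gid
= ToolError: not empty
% arbor.scribe /siticomp koku_is
= created
% cruncher.accrue 29
= 29
% cruncher.shrink ~it
= 0
% cruncher.begin ~it
= 0
% arbor.scanf /
= [fosto, gid/, sag, siticomp, vusnigro]

Answer: [fosto, gid/, sag, siticomp, vusnigro]


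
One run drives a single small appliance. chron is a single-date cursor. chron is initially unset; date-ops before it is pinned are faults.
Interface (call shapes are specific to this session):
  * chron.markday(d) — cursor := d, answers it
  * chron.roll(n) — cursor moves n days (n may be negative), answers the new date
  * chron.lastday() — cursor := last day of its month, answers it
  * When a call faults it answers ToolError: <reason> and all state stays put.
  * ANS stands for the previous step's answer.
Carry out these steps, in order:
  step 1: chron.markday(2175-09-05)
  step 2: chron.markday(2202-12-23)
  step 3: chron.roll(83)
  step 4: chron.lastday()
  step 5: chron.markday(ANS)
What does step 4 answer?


CALL chron.markday[d→2175-09-05]
RET  2175-09-05
CALL chron.markday[d→2202-12-23]
RET  2202-12-23
CALL chron.roll[n→83]
RET  2203-03-16
CALL chron.lastday[]
RET  2203-03-31
CALL chron.markday[d→ANS]
RET  2203-03-31

Answer: 2203-03-31


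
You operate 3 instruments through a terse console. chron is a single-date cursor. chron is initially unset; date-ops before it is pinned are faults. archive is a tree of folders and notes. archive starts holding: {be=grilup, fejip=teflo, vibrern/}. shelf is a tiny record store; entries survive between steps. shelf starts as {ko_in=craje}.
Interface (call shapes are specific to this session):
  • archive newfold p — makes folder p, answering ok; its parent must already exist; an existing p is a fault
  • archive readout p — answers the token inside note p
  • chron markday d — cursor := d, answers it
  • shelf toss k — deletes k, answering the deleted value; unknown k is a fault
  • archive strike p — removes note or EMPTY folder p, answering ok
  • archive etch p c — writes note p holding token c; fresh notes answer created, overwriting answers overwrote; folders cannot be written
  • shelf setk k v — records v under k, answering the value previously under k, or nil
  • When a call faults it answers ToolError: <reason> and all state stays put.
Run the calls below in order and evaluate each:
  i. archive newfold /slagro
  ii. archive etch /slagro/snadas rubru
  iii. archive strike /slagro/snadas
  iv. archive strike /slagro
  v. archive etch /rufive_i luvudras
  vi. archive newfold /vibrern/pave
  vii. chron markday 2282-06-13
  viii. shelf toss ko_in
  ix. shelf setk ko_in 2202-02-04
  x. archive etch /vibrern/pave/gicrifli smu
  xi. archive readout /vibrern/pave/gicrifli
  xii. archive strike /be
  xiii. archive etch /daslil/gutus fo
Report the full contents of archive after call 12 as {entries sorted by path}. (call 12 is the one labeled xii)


Answer: {fejip=teflo, rufive_i=luvudras, vibrern/, vibrern/pave/, vibrern/pave/gicrifli=smu}

Derivation:
-- archive newfold(p→/slagro) == ok
-- archive etch(p→/slagro/snadas, c→rubru) == created
-- archive strike(p→/slagro/snadas) == ok
-- archive strike(p→/slagro) == ok
-- archive etch(p→/rufive_i, c→luvudras) == created
-- archive newfold(p→/vibrern/pave) == ok
-- chron markday(d→2282-06-13) == 2282-06-13
-- shelf toss(k→ko_in) == craje
-- shelf setk(k→ko_in, v→2202-02-04) == nil
-- archive etch(p→/vibrern/pave/gicrifli, c→smu) == created
-- archive readout(p→/vibrern/pave/gicrifli) == smu
-- archive strike(p→/be) == ok
-- archive etch(p→/daslil/gutus, c→fo) == ToolError: no parent


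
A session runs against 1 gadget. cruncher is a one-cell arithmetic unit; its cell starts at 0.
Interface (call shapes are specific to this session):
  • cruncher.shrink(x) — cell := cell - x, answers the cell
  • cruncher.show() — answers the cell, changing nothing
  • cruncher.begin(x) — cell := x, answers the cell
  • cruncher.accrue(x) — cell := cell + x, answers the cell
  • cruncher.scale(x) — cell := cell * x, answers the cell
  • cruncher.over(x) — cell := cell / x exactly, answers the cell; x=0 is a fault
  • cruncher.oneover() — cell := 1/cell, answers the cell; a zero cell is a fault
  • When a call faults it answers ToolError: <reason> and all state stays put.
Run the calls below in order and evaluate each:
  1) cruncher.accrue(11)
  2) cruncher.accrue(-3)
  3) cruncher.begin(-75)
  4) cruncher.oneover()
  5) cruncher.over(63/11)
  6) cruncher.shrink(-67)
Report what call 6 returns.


Answer: 316564/4725

Derivation:
Act: cruncher.accrue[11]
Obs: 11
Act: cruncher.accrue[-3]
Obs: 8
Act: cruncher.begin[-75]
Obs: -75
Act: cruncher.oneover[]
Obs: -1/75
Act: cruncher.over[63/11]
Obs: -11/4725
Act: cruncher.shrink[-67]
Obs: 316564/4725


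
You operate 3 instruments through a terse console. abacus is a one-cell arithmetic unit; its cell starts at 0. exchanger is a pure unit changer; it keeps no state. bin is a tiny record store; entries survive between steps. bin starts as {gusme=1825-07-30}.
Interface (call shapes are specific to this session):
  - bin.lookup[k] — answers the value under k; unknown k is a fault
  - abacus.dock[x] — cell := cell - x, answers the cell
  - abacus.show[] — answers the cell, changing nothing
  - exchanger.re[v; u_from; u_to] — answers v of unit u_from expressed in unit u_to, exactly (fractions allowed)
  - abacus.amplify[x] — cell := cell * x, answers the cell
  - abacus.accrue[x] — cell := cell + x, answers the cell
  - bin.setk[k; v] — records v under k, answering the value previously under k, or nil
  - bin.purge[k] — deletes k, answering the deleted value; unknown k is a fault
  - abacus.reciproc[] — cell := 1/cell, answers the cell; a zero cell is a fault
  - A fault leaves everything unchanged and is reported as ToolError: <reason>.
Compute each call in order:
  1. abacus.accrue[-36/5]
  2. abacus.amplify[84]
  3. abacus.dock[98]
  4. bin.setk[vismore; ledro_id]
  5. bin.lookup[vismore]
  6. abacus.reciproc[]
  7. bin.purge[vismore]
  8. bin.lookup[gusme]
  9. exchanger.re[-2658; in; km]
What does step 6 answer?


Answer: -5/3514

Derivation:
I use abacus.accrue(x='-36/5'): -36/5.
I try abacus.amplify(x='84'), and see -3024/5.
Now I run abacus.dock(x='98'), giving -3514/5.
Now I run bin.setk(k='vismore', v='ledro_id'): nil.
I call bin.lookup(k='vismore'), which returns ledro_id.
I invoke abacus.reciproc(): -5/3514.
I use bin.purge(k='vismore'), — result: ledro_id.
Using bin.lookup(k='gusme'), and observe 1825-07-30.
I try exchanger.re(v='-2658', u_from='in', u_to='km'), — result: -168783/2500000.


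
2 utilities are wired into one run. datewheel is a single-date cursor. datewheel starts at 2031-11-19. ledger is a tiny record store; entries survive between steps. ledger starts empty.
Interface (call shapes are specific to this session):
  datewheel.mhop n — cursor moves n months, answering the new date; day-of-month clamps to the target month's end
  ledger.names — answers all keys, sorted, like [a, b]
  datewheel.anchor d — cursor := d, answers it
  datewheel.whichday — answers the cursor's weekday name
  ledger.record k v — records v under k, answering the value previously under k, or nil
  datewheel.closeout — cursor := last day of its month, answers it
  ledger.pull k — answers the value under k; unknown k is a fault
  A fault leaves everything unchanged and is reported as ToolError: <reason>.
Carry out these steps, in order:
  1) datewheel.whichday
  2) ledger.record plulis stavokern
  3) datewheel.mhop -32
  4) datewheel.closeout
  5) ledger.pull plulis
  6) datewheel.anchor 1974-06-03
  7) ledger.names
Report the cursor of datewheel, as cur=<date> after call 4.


→ datewheel.whichday()
← Wednesday
→ ledger.record(plulis, stavokern)
← nil
→ datewheel.mhop(-32)
← 2029-03-19
→ datewheel.closeout()
← 2029-03-31
→ ledger.pull(plulis)
← stavokern
→ datewheel.anchor(1974-06-03)
← 1974-06-03
→ ledger.names()
← [plulis]

Answer: cur=2029-03-31


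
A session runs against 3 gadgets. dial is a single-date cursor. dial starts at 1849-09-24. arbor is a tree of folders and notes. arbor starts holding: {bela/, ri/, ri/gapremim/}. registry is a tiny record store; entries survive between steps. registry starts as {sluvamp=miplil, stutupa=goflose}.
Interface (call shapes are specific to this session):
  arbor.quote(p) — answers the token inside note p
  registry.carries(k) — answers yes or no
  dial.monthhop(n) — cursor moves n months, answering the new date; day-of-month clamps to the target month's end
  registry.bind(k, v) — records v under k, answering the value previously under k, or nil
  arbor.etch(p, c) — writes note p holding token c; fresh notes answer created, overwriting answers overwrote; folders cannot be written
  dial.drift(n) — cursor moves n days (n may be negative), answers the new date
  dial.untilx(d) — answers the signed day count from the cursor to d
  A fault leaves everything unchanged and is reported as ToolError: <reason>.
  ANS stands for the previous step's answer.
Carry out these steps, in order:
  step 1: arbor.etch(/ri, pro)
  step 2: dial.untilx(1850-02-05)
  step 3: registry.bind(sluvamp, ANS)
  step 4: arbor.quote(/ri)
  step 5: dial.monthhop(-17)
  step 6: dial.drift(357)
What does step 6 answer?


Answer: 1849-04-16

Derivation:
I call arbor.etch using p→/ri, c→pro, and get ToolError: is a directory.
I call dial.untilx using d→1850-02-05, and observe 134.
I use registry.bind using k→sluvamp, v→ANS, → miplil.
I invoke arbor.quote using p→/ri, and get ToolError: is a directory.
I use dial.monthhop using n→-17, yielding 1848-04-24.
Next I call dial.drift using n→357, which returns 1849-04-16.


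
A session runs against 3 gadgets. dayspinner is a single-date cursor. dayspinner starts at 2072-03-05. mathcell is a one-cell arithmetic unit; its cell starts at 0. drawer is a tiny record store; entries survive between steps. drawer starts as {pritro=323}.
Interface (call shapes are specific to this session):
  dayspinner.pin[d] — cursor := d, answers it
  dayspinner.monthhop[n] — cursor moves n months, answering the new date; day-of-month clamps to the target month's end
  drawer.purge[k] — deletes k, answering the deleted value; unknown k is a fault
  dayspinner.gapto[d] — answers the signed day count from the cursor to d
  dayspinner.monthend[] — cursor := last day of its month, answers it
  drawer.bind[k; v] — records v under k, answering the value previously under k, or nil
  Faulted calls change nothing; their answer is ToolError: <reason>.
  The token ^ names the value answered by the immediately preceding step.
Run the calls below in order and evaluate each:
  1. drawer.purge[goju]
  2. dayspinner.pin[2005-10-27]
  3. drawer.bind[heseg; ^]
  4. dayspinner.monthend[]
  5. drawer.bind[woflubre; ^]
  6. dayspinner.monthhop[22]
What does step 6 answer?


Answer: 2007-08-31

Derivation:
I use purge(k: goju), yielding ToolError: no such key goju.
I invoke pin(d: 2005-10-27): 2005-10-27.
I call bind(k: heseg, v: ^), which returns nil.
Then monthend, and observe 2005-10-31.
I invoke bind(k: woflubre, v: ^), giving nil.
Now I run monthhop(n: 22), and observe 2007-08-31.


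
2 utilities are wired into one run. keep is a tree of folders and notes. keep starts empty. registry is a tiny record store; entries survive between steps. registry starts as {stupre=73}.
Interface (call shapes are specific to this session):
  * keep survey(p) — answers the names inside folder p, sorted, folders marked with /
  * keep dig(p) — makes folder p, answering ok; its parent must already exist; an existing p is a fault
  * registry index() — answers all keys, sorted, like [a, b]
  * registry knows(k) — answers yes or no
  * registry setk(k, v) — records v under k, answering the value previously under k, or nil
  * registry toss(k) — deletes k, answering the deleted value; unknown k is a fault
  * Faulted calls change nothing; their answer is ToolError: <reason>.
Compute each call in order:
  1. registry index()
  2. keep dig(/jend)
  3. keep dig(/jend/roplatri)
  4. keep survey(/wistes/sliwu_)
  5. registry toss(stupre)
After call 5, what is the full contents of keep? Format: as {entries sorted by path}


·→ registry index()
·← [stupre]
·→ keep dig(/jend)
·← ok
·→ keep dig(/jend/roplatri)
·← ok
·→ keep survey(/wistes/sliwu_)
·← ToolError: not found
·→ registry toss(stupre)
·← 73

Answer: {jend/, jend/roplatri/}


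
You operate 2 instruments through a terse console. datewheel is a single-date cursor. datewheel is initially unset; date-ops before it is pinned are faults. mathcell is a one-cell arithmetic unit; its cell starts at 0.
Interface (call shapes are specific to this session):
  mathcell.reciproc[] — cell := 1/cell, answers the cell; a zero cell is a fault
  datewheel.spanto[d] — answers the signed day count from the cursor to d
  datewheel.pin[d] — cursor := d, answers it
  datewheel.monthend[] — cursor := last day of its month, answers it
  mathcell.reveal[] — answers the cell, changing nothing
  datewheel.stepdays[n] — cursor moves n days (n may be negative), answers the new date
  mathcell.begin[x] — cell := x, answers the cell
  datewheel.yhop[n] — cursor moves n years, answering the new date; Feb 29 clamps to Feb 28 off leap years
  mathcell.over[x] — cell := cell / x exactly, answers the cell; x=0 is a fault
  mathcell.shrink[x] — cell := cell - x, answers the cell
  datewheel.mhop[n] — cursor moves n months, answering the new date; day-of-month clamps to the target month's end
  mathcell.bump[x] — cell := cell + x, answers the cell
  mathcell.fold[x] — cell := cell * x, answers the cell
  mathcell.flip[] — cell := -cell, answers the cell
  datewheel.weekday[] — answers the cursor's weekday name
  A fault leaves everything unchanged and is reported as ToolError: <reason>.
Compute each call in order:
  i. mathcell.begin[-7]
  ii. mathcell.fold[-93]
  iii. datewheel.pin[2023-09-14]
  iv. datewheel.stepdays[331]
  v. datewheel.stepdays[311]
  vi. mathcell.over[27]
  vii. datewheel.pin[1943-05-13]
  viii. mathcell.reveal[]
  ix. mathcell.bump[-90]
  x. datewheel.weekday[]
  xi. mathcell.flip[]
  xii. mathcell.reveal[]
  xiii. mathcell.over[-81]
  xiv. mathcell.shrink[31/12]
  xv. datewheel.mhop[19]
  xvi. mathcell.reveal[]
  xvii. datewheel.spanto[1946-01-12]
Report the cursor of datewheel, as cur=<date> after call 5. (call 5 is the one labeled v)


Step: mathcell.begin[x=-7]
Result: -7
Step: mathcell.fold[x=-93]
Result: 651
Step: datewheel.pin[d=2023-09-14]
Result: 2023-09-14
Step: datewheel.stepdays[n=331]
Result: 2024-08-10
Step: datewheel.stepdays[n=311]
Result: 2025-06-17
Step: mathcell.over[x=27]
Result: 217/9
Step: datewheel.pin[d=1943-05-13]
Result: 1943-05-13
Step: mathcell.reveal[]
Result: 217/9
Step: mathcell.bump[x=-90]
Result: -593/9
Step: datewheel.weekday[]
Result: Thursday
Step: mathcell.flip[]
Result: 593/9
Step: mathcell.reveal[]
Result: 593/9
Step: mathcell.over[x=-81]
Result: -593/729
Step: mathcell.shrink[x=31/12]
Result: -9905/2916
Step: datewheel.mhop[n=19]
Result: 1944-12-13
Step: mathcell.reveal[]
Result: -9905/2916
Step: datewheel.spanto[d=1946-01-12]
Result: 395

Answer: cur=2025-06-17


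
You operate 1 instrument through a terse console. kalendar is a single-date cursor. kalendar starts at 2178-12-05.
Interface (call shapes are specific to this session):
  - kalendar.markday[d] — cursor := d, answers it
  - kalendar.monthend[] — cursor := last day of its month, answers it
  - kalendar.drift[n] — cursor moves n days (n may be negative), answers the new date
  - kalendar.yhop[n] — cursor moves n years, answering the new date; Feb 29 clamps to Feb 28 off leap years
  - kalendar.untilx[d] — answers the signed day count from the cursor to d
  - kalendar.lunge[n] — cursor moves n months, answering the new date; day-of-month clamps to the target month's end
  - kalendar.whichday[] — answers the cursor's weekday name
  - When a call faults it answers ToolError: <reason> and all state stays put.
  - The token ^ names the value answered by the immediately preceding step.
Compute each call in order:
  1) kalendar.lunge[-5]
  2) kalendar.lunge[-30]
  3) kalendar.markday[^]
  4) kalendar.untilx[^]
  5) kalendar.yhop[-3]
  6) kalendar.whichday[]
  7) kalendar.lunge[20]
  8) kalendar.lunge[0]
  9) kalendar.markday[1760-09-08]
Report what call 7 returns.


>> kalendar.lunge(n=-5)
<< 2178-07-05
>> kalendar.lunge(n=-30)
<< 2176-01-05
>> kalendar.markday(d=^)
<< 2176-01-05
>> kalendar.untilx(d=^)
<< 0
>> kalendar.yhop(n=-3)
<< 2173-01-05
>> kalendar.whichday()
<< Tuesday
>> kalendar.lunge(n=20)
<< 2174-09-05
>> kalendar.lunge(n=0)
<< 2174-09-05
>> kalendar.markday(d=1760-09-08)
<< 1760-09-08

Answer: 2174-09-05


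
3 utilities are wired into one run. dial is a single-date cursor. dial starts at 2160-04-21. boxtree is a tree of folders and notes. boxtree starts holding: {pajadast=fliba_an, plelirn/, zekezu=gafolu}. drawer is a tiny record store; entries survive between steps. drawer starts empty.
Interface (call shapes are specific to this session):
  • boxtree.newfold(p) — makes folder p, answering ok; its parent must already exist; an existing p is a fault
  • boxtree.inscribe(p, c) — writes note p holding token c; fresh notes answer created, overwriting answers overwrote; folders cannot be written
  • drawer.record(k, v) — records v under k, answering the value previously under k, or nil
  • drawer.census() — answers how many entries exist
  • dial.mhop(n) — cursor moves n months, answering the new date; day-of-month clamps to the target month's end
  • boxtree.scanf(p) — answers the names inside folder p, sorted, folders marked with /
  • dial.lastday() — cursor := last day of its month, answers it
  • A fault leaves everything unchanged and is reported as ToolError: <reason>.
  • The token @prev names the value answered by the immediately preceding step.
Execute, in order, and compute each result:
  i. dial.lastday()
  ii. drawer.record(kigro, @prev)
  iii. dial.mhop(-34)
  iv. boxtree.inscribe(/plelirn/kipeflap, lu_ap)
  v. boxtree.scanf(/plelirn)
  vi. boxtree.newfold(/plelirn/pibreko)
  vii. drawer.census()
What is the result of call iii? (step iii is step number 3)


;; 1. dial.lastday() == 2160-04-30
;; 2. drawer.record(k→kigro, v→@prev) == nil
;; 3. dial.mhop(n→-34) == 2157-06-30
;; 4. boxtree.inscribe(p→/plelirn/kipeflap, c→lu_ap) == created
;; 5. boxtree.scanf(p→/plelirn) == [kipeflap]
;; 6. boxtree.newfold(p→/plelirn/pibreko) == ok
;; 7. drawer.census() == 1

Answer: 2157-06-30


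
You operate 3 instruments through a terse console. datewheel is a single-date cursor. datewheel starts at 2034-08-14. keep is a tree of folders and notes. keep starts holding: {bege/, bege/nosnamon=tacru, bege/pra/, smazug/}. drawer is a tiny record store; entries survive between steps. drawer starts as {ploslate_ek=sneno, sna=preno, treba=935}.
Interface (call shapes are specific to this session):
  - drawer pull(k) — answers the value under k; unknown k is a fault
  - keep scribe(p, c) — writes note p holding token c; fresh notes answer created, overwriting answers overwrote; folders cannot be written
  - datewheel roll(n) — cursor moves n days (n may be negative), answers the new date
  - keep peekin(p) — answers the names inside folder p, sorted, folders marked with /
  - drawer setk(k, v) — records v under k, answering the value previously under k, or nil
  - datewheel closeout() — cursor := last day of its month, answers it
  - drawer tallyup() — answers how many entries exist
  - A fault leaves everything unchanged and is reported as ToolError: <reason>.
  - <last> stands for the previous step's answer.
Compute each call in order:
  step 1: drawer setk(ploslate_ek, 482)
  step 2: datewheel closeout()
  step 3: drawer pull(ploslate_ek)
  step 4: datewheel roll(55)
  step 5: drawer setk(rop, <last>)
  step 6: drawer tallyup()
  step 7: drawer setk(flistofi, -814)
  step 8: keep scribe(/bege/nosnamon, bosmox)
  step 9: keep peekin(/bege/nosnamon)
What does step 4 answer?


Act: drawer setk[k='ploslate_ek'; v='482']
Obs: sneno
Act: datewheel closeout[]
Obs: 2034-08-31
Act: drawer pull[k='ploslate_ek']
Obs: 482
Act: datewheel roll[n='55']
Obs: 2034-10-25
Act: drawer setk[k='rop'; v='<last>']
Obs: nil
Act: drawer tallyup[]
Obs: 4
Act: drawer setk[k='flistofi'; v='-814']
Obs: nil
Act: keep scribe[p='/bege/nosnamon'; c='bosmox']
Obs: overwrote
Act: keep peekin[p='/bege/nosnamon']
Obs: ToolError: not a directory

Answer: 2034-10-25


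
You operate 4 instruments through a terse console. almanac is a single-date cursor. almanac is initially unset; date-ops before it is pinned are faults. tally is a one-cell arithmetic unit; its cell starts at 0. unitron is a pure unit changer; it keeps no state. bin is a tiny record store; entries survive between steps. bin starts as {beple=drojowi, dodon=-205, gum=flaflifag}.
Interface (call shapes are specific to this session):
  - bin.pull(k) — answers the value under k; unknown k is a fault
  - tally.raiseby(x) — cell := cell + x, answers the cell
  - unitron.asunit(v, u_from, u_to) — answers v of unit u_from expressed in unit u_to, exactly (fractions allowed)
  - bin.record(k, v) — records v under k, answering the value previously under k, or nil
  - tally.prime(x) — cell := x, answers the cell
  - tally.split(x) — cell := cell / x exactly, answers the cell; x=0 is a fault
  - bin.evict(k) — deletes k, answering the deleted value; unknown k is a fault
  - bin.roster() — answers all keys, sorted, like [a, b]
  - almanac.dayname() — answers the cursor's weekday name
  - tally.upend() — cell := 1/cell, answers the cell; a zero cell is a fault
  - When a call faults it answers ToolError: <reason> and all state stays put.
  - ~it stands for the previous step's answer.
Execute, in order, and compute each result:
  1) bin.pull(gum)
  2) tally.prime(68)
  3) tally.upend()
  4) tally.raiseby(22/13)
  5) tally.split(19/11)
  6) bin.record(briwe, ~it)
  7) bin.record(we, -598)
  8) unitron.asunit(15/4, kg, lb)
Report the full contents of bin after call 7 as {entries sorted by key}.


Answer: {beple=drojowi, briwe=16599/16796, dodon=-205, gum=flaflifag, we=-598}

Derivation:
I invoke pull using k→gum, giving flaflifag.
I run prime using x→68, → 68.
Then upend(), and get 1/68.
I use raiseby using x→22/13: 1509/884.
I invoke split using x→19/11: 16599/16796.
I try record using k→briwe, v→~it, and get nil.
I run record using k→we, v→-598, and get nil.
I use asunit using v→15/4, u_from→kg, u_to→lb: 375000000/45359237.


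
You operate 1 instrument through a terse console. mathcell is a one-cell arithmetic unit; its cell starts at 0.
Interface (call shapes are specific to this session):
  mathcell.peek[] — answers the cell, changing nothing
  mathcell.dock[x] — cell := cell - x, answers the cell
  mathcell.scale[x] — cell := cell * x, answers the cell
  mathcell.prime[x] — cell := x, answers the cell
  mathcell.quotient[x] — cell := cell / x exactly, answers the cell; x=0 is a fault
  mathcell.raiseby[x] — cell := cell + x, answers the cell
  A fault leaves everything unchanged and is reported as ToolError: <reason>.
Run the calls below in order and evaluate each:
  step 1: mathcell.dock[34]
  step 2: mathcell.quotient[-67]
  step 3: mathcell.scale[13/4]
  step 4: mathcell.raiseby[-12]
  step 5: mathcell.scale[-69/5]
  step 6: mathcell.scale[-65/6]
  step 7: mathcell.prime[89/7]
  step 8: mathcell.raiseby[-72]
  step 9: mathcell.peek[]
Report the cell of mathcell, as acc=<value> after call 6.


Answer: acc=-414713/268

Derivation:
;; mathcell.dock(34) == -34
;; mathcell.quotient(-67) == 34/67
;; mathcell.scale(13/4) == 221/134
;; mathcell.raiseby(-12) == -1387/134
;; mathcell.scale(-69/5) == 95703/670
;; mathcell.scale(-65/6) == -414713/268
;; mathcell.prime(89/7) == 89/7
;; mathcell.raiseby(-72) == -415/7
;; mathcell.peek() == -415/7


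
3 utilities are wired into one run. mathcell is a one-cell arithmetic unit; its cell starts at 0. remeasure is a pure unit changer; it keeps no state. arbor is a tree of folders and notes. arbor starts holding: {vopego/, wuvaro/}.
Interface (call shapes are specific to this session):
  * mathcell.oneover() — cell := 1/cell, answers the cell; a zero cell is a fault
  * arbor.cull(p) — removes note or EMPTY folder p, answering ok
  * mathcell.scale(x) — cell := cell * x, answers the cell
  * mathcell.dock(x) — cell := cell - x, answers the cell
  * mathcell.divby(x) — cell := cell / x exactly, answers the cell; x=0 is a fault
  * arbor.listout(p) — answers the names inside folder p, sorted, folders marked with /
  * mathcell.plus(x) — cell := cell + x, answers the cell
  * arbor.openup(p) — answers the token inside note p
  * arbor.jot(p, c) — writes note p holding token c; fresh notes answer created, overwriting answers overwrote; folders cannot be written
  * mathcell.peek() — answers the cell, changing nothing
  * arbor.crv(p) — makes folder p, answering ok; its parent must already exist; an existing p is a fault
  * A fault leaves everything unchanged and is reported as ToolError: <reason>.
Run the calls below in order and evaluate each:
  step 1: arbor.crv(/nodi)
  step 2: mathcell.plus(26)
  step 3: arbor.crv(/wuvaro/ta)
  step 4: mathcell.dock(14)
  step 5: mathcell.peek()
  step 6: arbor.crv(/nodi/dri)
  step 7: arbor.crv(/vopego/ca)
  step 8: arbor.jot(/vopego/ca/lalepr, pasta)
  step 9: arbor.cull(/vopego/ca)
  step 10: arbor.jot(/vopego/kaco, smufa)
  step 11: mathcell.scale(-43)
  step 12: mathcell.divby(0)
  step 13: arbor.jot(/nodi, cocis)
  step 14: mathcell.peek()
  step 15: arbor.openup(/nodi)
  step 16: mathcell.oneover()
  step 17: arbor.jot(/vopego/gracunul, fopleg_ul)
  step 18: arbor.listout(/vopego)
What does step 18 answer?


Answer: [ca/, gracunul, kaco]

Derivation:
;; 1. arbor.crv(p='/nodi') == ok
;; 2. mathcell.plus(x='26') == 26
;; 3. arbor.crv(p='/wuvaro/ta') == ok
;; 4. mathcell.dock(x='14') == 12
;; 5. mathcell.peek() == 12
;; 6. arbor.crv(p='/nodi/dri') == ok
;; 7. arbor.crv(p='/vopego/ca') == ok
;; 8. arbor.jot(p='/vopego/ca/lalepr', c='pasta') == created
;; 9. arbor.cull(p='/vopego/ca') == ToolError: not empty
;; 10. arbor.jot(p='/vopego/kaco', c='smufa') == created
;; 11. mathcell.scale(x='-43') == -516
;; 12. mathcell.divby(x='0') == ToolError: division by zero
;; 13. arbor.jot(p='/nodi', c='cocis') == ToolError: is a directory
;; 14. mathcell.peek() == -516
;; 15. arbor.openup(p='/nodi') == ToolError: is a directory
;; 16. mathcell.oneover() == -1/516
;; 17. arbor.jot(p='/vopego/gracunul', c='fopleg_ul') == created
;; 18. arbor.listout(p='/vopego') == [ca/, gracunul, kaco]
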